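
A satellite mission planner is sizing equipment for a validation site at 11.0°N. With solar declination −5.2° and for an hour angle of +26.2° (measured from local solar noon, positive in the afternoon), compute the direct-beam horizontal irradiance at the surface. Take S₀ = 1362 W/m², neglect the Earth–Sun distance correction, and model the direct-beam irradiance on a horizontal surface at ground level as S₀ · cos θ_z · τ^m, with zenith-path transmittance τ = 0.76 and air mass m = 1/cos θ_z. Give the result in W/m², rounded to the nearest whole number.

851 W/m²

cos θ_z = sin φ sin δ + cos φ cos δ cos H = (0.1908)(-0.0906) + (0.9816)(0.9959)(0.8973) = 0.8599.
Air mass m = 1/cos θ_z = 1/0.8599 = 1.163; τ^m = 0.76^1.163 = 0.7268.
Surface direct beam = 1362 × 0.8599 × 0.7268 = 851.22 W/m².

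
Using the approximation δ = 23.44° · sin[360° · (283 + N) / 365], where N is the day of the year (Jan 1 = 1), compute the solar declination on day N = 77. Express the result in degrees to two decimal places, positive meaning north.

-2.02°

360 × (283 + 77) / 365 = 355.068°; sin(355.068°) = -0.0860.
δ = 23.44 × -0.0860 = -2.016° ≈ -2.02°.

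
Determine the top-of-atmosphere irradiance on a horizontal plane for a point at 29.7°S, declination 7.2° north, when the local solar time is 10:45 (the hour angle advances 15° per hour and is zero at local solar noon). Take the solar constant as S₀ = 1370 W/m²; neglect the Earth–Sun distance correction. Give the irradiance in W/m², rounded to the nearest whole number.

1033 W/m²

Hour angle H = 15° × (10.75 − 12) = -18.75°.
With φ = -29.7°, δ = 7.2°, H = -18.75°: sin φ sin δ = -0.0621, cos φ cos δ cos H = 0.8160, so cos θ_z = 0.7539.
Top-of-atmosphere irradiance = S₀ cos θ_z = 1370 × 0.7539 = 1032.84 W/m².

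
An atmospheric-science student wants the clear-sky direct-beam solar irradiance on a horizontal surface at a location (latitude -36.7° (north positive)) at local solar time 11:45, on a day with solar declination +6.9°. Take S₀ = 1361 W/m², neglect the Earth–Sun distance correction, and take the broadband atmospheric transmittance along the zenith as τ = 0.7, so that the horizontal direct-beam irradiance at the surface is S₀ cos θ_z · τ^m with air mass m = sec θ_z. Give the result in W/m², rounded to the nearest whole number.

600 W/m²

Hour angle H = 15° × (11.75 − 12) = -3.75°.
cos θ_z = sin φ sin δ + cos φ cos δ cos H = (-0.5976)(0.1201) + (0.8018)(0.9928)(0.9979) = 0.7226.
Air mass m = 1/cos θ_z = 1/0.7226 = 1.384; τ^m = 0.7^1.384 = 0.6104.
Surface direct beam = 1361 × 0.7226 × 0.6104 = 600.30 W/m².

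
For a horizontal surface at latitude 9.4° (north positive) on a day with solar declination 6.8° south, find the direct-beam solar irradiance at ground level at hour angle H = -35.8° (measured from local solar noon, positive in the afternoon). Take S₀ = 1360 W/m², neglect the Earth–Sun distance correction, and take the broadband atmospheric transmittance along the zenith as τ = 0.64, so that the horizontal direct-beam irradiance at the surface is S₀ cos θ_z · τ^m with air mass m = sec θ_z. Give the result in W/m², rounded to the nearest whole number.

593 W/m²

With φ = 9.4°, δ = -6.8°, H = -35.80°: sin φ sin δ = -0.0193, cos φ cos δ cos H = 0.7945, so cos θ_z = 0.7752.
Air mass m = 1/cos θ_z = 1/0.7752 = 1.290; τ^m = 0.64^1.290 = 0.5623.
Surface direct beam = 1360 × 0.7752 × 0.5623 = 592.82 W/m².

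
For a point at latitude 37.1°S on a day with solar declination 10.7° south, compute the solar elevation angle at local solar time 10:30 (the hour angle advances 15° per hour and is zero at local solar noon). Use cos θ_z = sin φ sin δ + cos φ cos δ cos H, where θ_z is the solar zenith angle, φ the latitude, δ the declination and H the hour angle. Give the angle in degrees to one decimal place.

Hour angle H = 15° × (10.5 − 12) = -22.50°.
cos θ_z = sin(-37.1°) sin(-10.7°) + cos(-37.1°) cos(-10.7°) cos(-22.50°) = 0.1120 + 0.7241 = 0.8361.
θ_z = arccos(0.8361) = 33.27°, so the elevation is 90° − 33.27° = 56.73°.

56.7°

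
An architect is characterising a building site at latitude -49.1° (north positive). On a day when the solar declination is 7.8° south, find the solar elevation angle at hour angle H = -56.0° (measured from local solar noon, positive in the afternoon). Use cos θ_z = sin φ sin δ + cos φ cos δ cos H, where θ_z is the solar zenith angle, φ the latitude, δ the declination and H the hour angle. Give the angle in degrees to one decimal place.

cos θ_z = sin φ sin δ + cos φ cos δ cos H = (-0.7559)(-0.1357) + (0.6547)(0.9907)(0.5592) = 0.4653.
θ_z = arccos(0.4653) = 62.27°, so the elevation is 90° − 62.27° = 27.73°.

27.7°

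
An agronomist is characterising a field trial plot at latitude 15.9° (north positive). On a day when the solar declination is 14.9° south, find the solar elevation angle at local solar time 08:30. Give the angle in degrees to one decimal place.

29.7°

Hour angle H = 15° × (8.5 − 12) = -52.50°.
cos θ_z = sin φ sin δ + cos φ cos δ cos H = (0.2740)(-0.2571) + (0.9617)(0.9664)(0.6088) = 0.4954.
θ_z = arccos(0.4954) = 60.30°, so the elevation is 90° − 60.30° = 29.70°.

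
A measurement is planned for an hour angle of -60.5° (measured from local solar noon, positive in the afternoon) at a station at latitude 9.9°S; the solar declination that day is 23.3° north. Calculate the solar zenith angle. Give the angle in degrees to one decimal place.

cos θ_z = sin(-9.9°) sin(23.3°) + cos(-9.9°) cos(23.3°) cos(-60.50°) = -0.0680 + 0.4455 = 0.3775.
θ_z = arccos(0.3775) = 67.82°.

67.8°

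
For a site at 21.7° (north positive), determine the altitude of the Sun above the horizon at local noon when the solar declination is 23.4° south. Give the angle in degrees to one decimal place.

44.9°

At local solar noon the hour angle is zero, so the elevation is 90° − |φ − δ| = 90° − |21.7° − (-23.4°)| = 90° − 45.1° = 44.9°.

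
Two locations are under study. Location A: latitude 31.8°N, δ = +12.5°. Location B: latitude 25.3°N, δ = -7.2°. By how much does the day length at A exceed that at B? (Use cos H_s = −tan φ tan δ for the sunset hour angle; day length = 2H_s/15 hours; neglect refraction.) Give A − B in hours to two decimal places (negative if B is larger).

+1.51 h

A: H_s = arccos(−tan 31.8° · tan 12.5°) = 97.90°, so 2H_s/15 = 13.0533 h.
B: H_s = arccos(−tan 25.3° · tan -7.2°) = 86.58°, so 2H_s/15 = 11.5440 h.
A − B = 13.0533 − 11.5440 = 1.5093 h.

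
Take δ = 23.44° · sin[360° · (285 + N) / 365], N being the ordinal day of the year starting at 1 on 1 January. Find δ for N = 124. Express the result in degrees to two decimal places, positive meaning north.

+16.10°

360 × (285 + 124) / 365 = 403.397°; sin(403.397°) = 0.6870.
δ = 23.44 × 0.6870 = 16.103° ≈ +16.10°.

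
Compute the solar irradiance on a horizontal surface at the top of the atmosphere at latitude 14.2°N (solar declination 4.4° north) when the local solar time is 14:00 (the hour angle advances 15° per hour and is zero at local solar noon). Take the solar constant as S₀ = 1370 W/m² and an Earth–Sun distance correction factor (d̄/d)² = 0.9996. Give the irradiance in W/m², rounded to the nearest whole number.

1172 W/m²

Hour angle H = 15° × (14 − 12) = 30.00°.
cos θ_z = sin(14.2°) sin(4.4°) + cos(14.2°) cos(4.4°) cos(30.00°) = 0.0188 + 0.8371 = 0.8559.
Top-of-atmosphere irradiance = S₀ (d̄/d)² cos θ_z = 1370 × 0.9996 × 0.8559 = 1172.11 W/m².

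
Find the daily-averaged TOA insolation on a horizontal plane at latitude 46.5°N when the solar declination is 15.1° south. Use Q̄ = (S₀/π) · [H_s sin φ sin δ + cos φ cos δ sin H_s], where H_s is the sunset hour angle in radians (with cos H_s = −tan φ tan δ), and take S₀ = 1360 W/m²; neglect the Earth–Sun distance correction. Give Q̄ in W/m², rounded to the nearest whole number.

171 W/m²

cos H_s = −tan(46.5°) · tan(-15.1°) = 0.2843, so H_s = arccos(0.2843) = 73.48°. In radians, H_s = 1.2825.
H_s sin φ sin δ = 1.2825 × 0.7254 × -0.2605 = -0.2423.
cos φ cos δ sin H_s = 0.6884 × 0.9655 × 0.9587 = 0.6372.
Q̄ = (1360/π) × (-0.2423 + 0.6372) = 432.90 × 0.3949 = 170.95 W/m².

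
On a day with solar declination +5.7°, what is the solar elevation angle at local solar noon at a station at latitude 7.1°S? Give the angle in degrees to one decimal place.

At local solar noon the hour angle is zero, so the elevation is 90° − |φ − δ| = 90° − |-7.1° − (5.7°)| = 90° − 12.8° = 77.2°.

77.2°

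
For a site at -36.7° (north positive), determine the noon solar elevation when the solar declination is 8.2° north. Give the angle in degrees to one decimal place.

At local solar noon the hour angle is zero, so the elevation is 90° − |φ − δ| = 90° − |-36.7° − (8.2°)| = 90° − 44.9° = 45.1°.

45.1°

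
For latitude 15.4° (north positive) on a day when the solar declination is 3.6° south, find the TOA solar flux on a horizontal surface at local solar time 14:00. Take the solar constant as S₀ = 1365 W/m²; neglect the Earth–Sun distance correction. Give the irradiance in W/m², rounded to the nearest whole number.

Hour angle H = 15° × (14 − 12) = 30.00°.
cos θ_z = sin(15.4°) sin(-3.6°) + cos(15.4°) cos(-3.6°) cos(30.00°) = -0.0167 + 0.8333 = 0.8166.
Top-of-atmosphere irradiance = S₀ cos θ_z = 1365 × 0.8166 = 1114.66 W/m².

1115 W/m²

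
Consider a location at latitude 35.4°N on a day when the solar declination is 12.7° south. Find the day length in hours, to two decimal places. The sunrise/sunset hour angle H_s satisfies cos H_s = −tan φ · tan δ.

cos H_s = −tan(35.4°) · tan(-12.7°) = 0.1602, so H_s = arccos(0.1602) = 80.78°.
Day length = 2 H_s / 15° h⁻¹ = 161.56° / 15 = 10.771 h.

10.77 hours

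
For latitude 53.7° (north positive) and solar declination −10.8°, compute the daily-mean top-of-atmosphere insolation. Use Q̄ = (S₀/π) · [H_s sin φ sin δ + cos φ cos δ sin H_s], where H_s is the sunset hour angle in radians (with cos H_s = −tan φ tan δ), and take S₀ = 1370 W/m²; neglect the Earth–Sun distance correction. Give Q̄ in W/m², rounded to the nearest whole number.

The sunset hour angle satisfies cos H_s = −tan φ tan δ = 0.2597, giving H_s = 74.95°. In radians, H_s = 1.3081.
H_s sin φ sin δ = 1.3081 × 0.8059 × -0.1874 = -0.1976.
cos φ cos δ sin H_s = 0.5920 × 0.9823 × 0.9657 = 0.5616.
Q̄ = (1370/π) × (-0.1976 + 0.5616) = 436.08 × 0.3640 = 158.73 W/m².

159 W/m²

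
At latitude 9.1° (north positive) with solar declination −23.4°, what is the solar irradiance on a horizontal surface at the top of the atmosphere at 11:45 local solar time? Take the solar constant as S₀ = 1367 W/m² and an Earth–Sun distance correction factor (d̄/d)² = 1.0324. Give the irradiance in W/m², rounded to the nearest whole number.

1188 W/m²

Hour angle H = 15° × (11.75 − 12) = -3.75°.
cos θ_z = sin φ sin δ + cos φ cos δ cos H = (0.1582)(-0.3971) + (0.9874)(0.9178)(0.9979) = 0.8415.
Top-of-atmosphere irradiance = S₀ (d̄/d)² cos θ_z = 1367 × 1.0324 × 0.8415 = 1187.60 W/m².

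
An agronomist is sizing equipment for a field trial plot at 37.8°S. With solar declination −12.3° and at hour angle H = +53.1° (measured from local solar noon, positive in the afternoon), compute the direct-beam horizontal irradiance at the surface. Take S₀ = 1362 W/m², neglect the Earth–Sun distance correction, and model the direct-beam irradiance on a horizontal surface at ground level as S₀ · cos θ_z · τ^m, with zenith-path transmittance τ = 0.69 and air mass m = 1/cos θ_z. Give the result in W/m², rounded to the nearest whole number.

cos θ_z = sin(-37.8°) sin(-12.3°) + cos(-37.8°) cos(-12.3°) cos(53.10°) = 0.1306 + 0.4635 = 0.5941.
Air mass m = 1/cos θ_z = 1/0.5941 = 1.683; τ^m = 0.69^1.683 = 0.5355.
Surface direct beam = 1362 × 0.5941 × 0.5355 = 433.31 W/m².

433 W/m²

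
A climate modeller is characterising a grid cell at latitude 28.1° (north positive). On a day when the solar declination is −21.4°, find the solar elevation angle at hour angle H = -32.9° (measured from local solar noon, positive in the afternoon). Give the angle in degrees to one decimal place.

cos θ_z = sin φ sin δ + cos φ cos δ cos H = (0.4710)(-0.3649) + (0.8821)(0.9311)(0.8396) = 0.5177.
θ_z = arccos(0.5177) = 58.82°, so the elevation is 90° − 58.82° = 31.18°.

31.2°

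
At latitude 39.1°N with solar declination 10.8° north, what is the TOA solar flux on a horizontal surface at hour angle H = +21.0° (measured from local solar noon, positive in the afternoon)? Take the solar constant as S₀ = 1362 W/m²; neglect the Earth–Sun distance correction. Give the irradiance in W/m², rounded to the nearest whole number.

cos θ_z = sin φ sin δ + cos φ cos δ cos H = (0.6307)(0.1874) + (0.7760)(0.9823)(0.9336) = 0.8298.
Top-of-atmosphere irradiance = S₀ cos θ_z = 1362 × 0.8298 = 1130.19 W/m².

1130 W/m²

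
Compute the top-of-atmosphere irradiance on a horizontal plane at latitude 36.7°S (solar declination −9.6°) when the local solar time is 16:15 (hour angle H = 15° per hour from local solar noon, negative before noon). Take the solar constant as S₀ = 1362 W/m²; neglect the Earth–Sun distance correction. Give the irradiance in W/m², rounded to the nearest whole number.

612 W/m²

Hour angle H = 15° × (16.25 − 12) = 63.75°.
cos θ_z = sin φ sin δ + cos φ cos δ cos H = (-0.5976)(-0.1668) + (0.8018)(0.9860)(0.4423) = 0.4494.
Top-of-atmosphere irradiance = S₀ cos θ_z = 1362 × 0.4494 = 612.08 W/m².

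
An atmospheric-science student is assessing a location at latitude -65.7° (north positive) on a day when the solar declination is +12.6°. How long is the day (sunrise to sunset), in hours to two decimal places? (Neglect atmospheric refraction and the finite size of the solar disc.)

−tan φ tan δ = −(-2.2148)(0.2235) = 0.4950; H_s = arccos(0.4950) = 60.33°.
Day length = 2 H_s / 15° h⁻¹ = 120.66° / 15 = 8.044 h.

8.04 hours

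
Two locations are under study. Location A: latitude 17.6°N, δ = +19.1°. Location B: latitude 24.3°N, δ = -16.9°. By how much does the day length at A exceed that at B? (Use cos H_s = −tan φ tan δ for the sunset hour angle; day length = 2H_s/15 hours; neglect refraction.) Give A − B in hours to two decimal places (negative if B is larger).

A: H_s = arccos(−tan 17.6° · tan 19.1°) = 96.31°, so 2H_s/15 = 12.8413 h.
B: H_s = arccos(−tan 24.3° · tan -16.9°) = 82.12°, so 2H_s/15 = 10.9493 h.
A − B = 12.8413 − 10.9493 = 1.8920 h.

+1.89 h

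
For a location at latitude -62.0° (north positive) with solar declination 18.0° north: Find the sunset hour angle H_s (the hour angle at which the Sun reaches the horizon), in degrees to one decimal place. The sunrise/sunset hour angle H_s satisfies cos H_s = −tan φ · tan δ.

cos H_s = −tan(-62.0°) · tan(18.0°) = 0.6111, so H_s = arccos(0.6111) = 52.33°.

52.3°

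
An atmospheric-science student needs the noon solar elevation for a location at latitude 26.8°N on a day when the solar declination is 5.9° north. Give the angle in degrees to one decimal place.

69.1°

At local solar noon the hour angle is zero, so the elevation is 90° − |φ − δ| = 90° − |26.8° − (5.9°)| = 90° − 20.9° = 69.1°.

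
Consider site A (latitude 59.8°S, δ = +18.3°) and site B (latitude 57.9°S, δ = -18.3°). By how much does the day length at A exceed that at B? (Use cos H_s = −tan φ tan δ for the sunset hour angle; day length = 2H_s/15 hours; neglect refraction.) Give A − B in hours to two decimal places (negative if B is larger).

A: H_s = arccos(−tan -59.8° · tan 18.3°) = 55.37°, so 2H_s/15 = 7.3827 h.
B: H_s = arccos(−tan -57.9° · tan -18.3°) = 121.82°, so 2H_s/15 = 16.2427 h.
A − B = 7.3827 − 16.2427 = -8.8600 h.

-8.86 h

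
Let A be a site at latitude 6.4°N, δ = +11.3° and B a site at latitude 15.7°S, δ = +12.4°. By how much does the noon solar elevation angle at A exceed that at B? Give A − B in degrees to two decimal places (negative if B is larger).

+23.20°

A: 90° − |6.4 − (11.3)| = 85.10°.
B: 90° − |-15.7 − (12.4)| = 61.90°.
A − B = 85.10 − 61.90 = 23.20°.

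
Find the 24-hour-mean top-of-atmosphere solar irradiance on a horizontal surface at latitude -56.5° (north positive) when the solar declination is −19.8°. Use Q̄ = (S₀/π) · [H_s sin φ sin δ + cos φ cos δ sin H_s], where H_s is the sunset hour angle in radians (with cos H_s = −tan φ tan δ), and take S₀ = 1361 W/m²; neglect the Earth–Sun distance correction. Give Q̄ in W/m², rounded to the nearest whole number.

−tan φ tan δ = −(-1.5108)(-0.3600) = -0.5439; H_s = arccos(-0.5439) = 122.95°. In radians, H_s = 2.1459.
H_s sin φ sin δ = 2.1459 × -0.8339 × -0.3387 = 0.6061.
cos φ cos δ sin H_s = 0.5519 × 0.9409 × 0.8391 = 0.4357.
Q̄ = (1361/π) × (0.6061 + 0.4357) = 433.22 × 1.0418 = 451.33 W/m².

451 W/m²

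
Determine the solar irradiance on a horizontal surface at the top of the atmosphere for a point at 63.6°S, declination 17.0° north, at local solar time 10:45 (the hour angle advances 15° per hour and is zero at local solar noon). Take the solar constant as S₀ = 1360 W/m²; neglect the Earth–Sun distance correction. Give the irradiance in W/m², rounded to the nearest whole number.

Hour angle H = 15° × (10.75 − 12) = -18.75°.
cos θ_z = sin φ sin δ + cos φ cos δ cos H = (-0.8957)(0.2924) + (0.4446)(0.9563)(0.9469) = 0.1407.
Top-of-atmosphere irradiance = S₀ cos θ_z = 1360 × 0.1407 = 191.35 W/m².

191 W/m²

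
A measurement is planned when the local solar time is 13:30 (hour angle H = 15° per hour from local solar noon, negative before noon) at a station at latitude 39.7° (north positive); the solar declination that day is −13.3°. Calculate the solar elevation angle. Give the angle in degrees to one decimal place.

Hour angle H = 15° × (13.5 − 12) = 22.50°.
cos θ_z = sin(39.7°) sin(-13.3°) + cos(39.7°) cos(-13.3°) cos(22.50°) = -0.1469 + 0.6918 = 0.5449.
θ_z = arccos(0.5449) = 56.98°, so the elevation is 90° − 56.98° = 33.02°.

33.0°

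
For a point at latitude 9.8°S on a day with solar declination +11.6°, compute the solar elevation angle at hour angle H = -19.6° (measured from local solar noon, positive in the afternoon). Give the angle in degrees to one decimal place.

61.1°

cos θ_z = sin(-9.8°) sin(11.6°) + cos(-9.8°) cos(11.6°) cos(-19.60°) = -0.0342 + 0.9094 = 0.8752.
θ_z = arccos(0.8752) = 28.93°, so the elevation is 90° − 28.93° = 61.07°.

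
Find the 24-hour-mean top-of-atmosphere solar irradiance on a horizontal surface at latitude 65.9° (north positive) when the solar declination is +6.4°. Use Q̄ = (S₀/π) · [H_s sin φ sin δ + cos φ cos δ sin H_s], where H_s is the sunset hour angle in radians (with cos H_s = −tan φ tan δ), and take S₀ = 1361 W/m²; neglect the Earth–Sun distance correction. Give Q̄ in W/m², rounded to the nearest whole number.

251 W/m²

cos H_s = −tan(65.9°) · tan(6.4°) = -0.2508, so H_s = arccos(-0.2508) = 104.52°. In radians, H_s = 1.8242.
H_s sin φ sin δ = 1.8242 × 0.9128 × 0.1115 = 0.1857.
cos φ cos δ sin H_s = 0.4083 × 0.9938 × 0.9681 = 0.3928.
Q̄ = (1361/π) × (0.1857 + 0.3928) = 433.22 × 0.5785 = 250.62 W/m².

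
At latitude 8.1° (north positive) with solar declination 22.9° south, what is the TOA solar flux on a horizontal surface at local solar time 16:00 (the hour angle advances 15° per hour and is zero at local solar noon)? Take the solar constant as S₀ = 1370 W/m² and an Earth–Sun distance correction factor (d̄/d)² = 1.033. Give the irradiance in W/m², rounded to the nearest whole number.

Hour angle H = 15° × (16 − 12) = 60.00°.
cos θ_z = sin(8.1°) sin(-22.9°) + cos(8.1°) cos(-22.9°) cos(60.00°) = -0.0548 + 0.4560 = 0.4012.
Top-of-atmosphere irradiance = S₀ (d̄/d)² cos θ_z = 1370 × 1.033 × 0.4012 = 567.78 W/m².

568 W/m²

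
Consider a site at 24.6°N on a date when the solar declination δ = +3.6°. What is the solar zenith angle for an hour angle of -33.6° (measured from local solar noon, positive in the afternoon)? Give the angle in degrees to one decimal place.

38.6°

cos θ_z = sin φ sin δ + cos φ cos δ cos H = (0.4163)(0.0628) + (0.9092)(0.9980)(0.8329) = 0.7819.
θ_z = arccos(0.7819) = 38.57°.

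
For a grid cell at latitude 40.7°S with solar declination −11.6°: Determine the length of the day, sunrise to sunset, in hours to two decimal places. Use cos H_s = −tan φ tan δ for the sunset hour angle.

The sunset hour angle satisfies cos H_s = −tan φ tan δ = -0.1766, giving H_s = 100.17°.
Day length = 2 H_s / 15° h⁻¹ = 200.34° / 15 = 13.356 h.

13.36 hours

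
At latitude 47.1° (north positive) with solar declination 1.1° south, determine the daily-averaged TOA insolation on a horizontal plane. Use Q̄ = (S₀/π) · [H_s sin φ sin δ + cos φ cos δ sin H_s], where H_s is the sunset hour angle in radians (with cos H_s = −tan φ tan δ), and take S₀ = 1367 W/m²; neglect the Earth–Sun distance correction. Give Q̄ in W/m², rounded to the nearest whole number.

−tan φ tan δ = −(1.0761)(-0.0192) = 0.0207; H_s = arccos(0.0207) = 88.81°. In radians, H_s = 1.5500.
H_s sin φ sin δ = 1.5500 × 0.7325 × -0.0192 = -0.0218.
cos φ cos δ sin H_s = 0.6807 × 0.9998 × 0.9998 = 0.6804.
Q̄ = (1367/π) × (-0.0218 + 0.6804) = 435.13 × 0.6586 = 286.58 W/m².

287 W/m²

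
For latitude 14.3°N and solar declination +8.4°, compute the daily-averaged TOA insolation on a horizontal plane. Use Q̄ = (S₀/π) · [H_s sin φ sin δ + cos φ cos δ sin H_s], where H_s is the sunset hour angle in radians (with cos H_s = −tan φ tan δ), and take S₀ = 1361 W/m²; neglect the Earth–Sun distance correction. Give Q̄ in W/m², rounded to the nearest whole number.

440 W/m²

−tan φ tan δ = −(0.2549)(0.1477) = -0.0376; H_s = arccos(-0.0376) = 92.15°. In radians, H_s = 1.6083.
H_s sin φ sin δ = 1.6083 × 0.2470 × 0.1461 = 0.0580.
cos φ cos δ sin H_s = 0.9690 × 0.9893 × 0.9993 = 0.9580.
Q̄ = (1361/π) × (0.0580 + 0.9580) = 433.22 × 1.0160 = 440.15 W/m².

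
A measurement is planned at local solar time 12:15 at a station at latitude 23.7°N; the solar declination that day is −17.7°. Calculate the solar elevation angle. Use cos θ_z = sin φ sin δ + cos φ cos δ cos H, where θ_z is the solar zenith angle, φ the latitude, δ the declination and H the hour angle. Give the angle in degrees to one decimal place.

48.4°

Hour angle H = 15° × (12.25 − 12) = 3.75°.
With φ = 23.7°, δ = -17.7°, H = 3.75°: sin φ sin δ = -0.1222, cos φ cos δ cos H = 0.8704, so cos θ_z = 0.7482.
θ_z = arccos(0.7482) = 41.57°, so the elevation is 90° − 41.57° = 48.43°.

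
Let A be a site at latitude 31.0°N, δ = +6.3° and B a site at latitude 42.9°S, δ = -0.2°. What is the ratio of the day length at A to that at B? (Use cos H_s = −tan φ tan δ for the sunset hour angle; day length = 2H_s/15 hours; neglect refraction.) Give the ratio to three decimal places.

1.040

A: H_s = arccos(−tan 31.0° · tan 6.3°) = 93.80°, so 2H_s/15 = 12.5067 h.
B: H_s = arccos(−tan -42.9° · tan -0.2°) = 90.19°, so 2H_s/15 = 12.0253 h.
Ratio A/B = 12.5067 / 12.0253 = 1.0400.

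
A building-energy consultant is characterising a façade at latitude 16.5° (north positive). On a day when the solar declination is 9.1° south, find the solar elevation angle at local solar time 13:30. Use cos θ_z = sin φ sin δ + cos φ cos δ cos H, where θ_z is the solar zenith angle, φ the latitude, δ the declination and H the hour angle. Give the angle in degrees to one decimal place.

Hour angle H = 15° × (13.5 − 12) = 22.50°.
With φ = 16.5°, δ = -9.1°, H = 22.50°: sin φ sin δ = -0.0449, cos φ cos δ cos H = 0.8747, so cos θ_z = 0.8298.
θ_z = arccos(0.8298) = 33.92°, so the elevation is 90° − 33.92° = 56.08°.

56.1°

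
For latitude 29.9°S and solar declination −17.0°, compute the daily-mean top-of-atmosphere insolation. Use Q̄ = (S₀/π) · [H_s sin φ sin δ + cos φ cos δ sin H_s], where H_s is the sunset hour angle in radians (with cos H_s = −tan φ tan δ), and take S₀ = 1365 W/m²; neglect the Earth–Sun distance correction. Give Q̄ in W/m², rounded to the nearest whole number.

465 W/m²

−tan φ tan δ = −(-0.5750)(-0.3057) = -0.1758; H_s = arccos(-0.1758) = 100.13°. In radians, H_s = 1.7476.
H_s sin φ sin δ = 1.7476 × -0.4985 × -0.2924 = 0.2547.
cos φ cos δ sin H_s = 0.8669 × 0.9563 × 0.9844 = 0.8161.
Q̄ = (1365/π) × (0.2547 + 0.8161) = 434.49 × 1.0708 = 465.25 W/m².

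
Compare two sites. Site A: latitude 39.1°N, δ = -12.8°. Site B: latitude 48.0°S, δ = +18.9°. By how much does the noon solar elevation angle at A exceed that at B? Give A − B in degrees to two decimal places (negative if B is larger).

+15.00°

A: 90° − |39.1 − (-12.8)| = 38.10°.
B: 90° − |-48.0 − (18.9)| = 23.10°.
A − B = 38.10 − 23.10 = 15.00°.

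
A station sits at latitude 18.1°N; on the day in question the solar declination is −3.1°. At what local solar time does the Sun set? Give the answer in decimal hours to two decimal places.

17.93 h

cos H_s = −tan(18.1°) · tan(-3.1°) = 0.0177, so H_s = arccos(0.0177) = 88.99°.
Sunset is at 12 + H_s/15 = 12 + 5.933 = 17.933 h local solar time.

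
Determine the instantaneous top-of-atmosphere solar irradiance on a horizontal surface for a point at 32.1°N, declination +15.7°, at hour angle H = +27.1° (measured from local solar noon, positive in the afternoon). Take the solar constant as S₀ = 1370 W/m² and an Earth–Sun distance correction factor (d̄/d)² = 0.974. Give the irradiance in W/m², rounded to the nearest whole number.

1161 W/m²

With φ = 32.1°, δ = 15.7°, H = 27.10°: sin φ sin δ = 0.1438, cos φ cos δ cos H = 0.7260, so cos θ_z = 0.8698.
Top-of-atmosphere irradiance = S₀ (d̄/d)² cos θ_z = 1370 × 0.974 × 0.8698 = 1160.64 W/m².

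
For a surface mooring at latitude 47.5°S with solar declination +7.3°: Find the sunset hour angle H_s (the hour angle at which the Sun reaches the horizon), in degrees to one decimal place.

82.0°

−tan φ tan δ = −(-1.0913)(0.1281) = 0.1398; H_s = arccos(0.1398) = 81.96°.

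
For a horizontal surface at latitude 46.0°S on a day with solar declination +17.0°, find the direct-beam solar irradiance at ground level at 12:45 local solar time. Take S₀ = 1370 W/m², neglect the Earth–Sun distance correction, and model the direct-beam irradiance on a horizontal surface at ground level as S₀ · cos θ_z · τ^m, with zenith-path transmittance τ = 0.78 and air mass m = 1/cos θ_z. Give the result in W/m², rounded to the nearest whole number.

Hour angle H = 15° × (12.75 − 12) = 11.25°.
With φ = -46.0°, δ = 17.0°, H = 11.25°: sin φ sin δ = -0.2103, cos φ cos δ cos H = 0.6515, so cos θ_z = 0.4412.
Air mass m = 1/cos θ_z = 1/0.4412 = 2.267; τ^m = 0.78^2.267 = 0.5693.
Surface direct beam = 1370 × 0.4412 × 0.5693 = 344.11 W/m².

344 W/m²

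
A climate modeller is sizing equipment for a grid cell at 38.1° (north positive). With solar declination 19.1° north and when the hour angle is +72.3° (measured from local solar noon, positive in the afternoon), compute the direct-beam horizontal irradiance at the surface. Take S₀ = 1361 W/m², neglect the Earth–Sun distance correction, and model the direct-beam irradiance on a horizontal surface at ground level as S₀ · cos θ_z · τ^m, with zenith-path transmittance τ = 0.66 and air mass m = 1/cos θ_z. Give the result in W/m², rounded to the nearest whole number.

With φ = 38.1°, δ = 19.1°, H = 72.30°: sin φ sin δ = 0.2019, cos φ cos δ cos H = 0.2261, so cos θ_z = 0.4280.
Air mass m = 1/cos θ_z = 1/0.4280 = 2.336; τ^m = 0.66^2.336 = 0.3788.
Surface direct beam = 1361 × 0.4280 × 0.3788 = 220.65 W/m².

221 W/m²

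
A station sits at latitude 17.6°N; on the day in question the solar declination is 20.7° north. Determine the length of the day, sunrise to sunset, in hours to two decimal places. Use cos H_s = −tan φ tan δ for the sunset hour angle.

12.92 hours

−tan φ tan δ = −(0.3172)(0.3779) = -0.1199; H_s = arccos(-0.1199) = 96.89°.
Day length = 2 H_s / 15° h⁻¹ = 193.78° / 15 = 12.919 h.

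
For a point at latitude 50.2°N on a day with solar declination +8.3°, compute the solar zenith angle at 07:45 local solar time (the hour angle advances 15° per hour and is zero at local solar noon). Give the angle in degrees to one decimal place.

67.0°

Hour angle H = 15° × (7.75 − 12) = -63.75°.
With φ = 50.2°, δ = 8.3°, H = -63.75°: sin φ sin δ = 0.1109, cos φ cos δ cos H = 0.2801, so cos θ_z = 0.3910.
θ_z = arccos(0.3910) = 66.98°.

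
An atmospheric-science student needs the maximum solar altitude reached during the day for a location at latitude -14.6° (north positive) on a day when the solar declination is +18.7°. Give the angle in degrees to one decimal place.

At local solar noon the hour angle is zero, so the elevation is 90° − |φ − δ| = 90° − |-14.6° − (18.7°)| = 90° − 33.3° = 56.7°.

56.7°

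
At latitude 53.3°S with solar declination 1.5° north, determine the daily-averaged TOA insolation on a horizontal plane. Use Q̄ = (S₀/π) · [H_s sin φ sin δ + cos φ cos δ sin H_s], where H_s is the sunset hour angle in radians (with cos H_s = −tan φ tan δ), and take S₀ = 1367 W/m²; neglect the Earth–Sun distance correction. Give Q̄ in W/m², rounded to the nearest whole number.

246 W/m²

−tan φ tan δ = −(-1.3416)(0.0262) = 0.0351; H_s = arccos(0.0351) = 87.99°. In radians, H_s = 1.5357.
H_s sin φ sin δ = 1.5357 × -0.8018 × 0.0262 = -0.0323.
cos φ cos δ sin H_s = 0.5976 × 0.9997 × 0.9994 = 0.5971.
Q̄ = (1367/π) × (-0.0323 + 0.5971) = 435.13 × 0.5648 = 245.76 W/m².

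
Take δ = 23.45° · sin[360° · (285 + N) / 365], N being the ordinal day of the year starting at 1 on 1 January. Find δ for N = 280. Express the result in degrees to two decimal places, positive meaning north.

-6.96°

360 × (285 + 280) / 365 = 557.260°; sin(557.260°) = -0.2967.
δ = 23.45 × -0.2967 = -6.958° ≈ -6.96°.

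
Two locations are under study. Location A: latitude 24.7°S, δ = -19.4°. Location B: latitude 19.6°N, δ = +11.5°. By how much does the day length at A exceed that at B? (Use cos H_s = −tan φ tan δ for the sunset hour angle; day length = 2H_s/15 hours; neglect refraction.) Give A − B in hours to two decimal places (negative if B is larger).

A: H_s = arccos(−tan -24.7° · tan -19.4°) = 99.32°, so 2H_s/15 = 13.2427 h.
B: H_s = arccos(−tan 19.6° · tan 11.5°) = 94.15°, so 2H_s/15 = 12.5533 h.
A − B = 13.2427 − 12.5533 = 0.6894 h.

+0.69 h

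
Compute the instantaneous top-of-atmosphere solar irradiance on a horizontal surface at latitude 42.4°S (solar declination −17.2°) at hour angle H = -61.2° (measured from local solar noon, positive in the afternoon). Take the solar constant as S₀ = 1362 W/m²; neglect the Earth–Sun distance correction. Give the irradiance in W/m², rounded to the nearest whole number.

734 W/m²

With φ = -42.4°, δ = -17.2°, H = -61.20°: sin φ sin δ = 0.1994, cos φ cos δ cos H = 0.3398, so cos θ_z = 0.5392.
Top-of-atmosphere irradiance = S₀ cos θ_z = 1362 × 0.5392 = 734.39 W/m².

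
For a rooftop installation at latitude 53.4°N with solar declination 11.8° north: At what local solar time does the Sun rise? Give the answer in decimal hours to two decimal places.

cos H_s = −tan(53.4°) · tan(11.8°) = -0.2813, so H_s = arccos(-0.2813) = 106.34°.
Sunrise is at 12 − H_s/15 = 12 − 7.089 = 4.911 h local solar time.

4.91 h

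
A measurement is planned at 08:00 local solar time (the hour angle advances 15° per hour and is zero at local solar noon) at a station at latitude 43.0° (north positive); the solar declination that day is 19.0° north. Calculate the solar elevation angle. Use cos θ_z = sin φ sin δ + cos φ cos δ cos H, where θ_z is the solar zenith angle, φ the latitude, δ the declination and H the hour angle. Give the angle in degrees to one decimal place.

34.6°

Hour angle H = 15° × (8 − 12) = -60.00°.
With φ = 43.0°, δ = 19.0°, H = -60.00°: sin φ sin δ = 0.2220, cos φ cos δ cos H = 0.3458, so cos θ_z = 0.5678.
θ_z = arccos(0.5678) = 55.40°, so the elevation is 90° − 55.40° = 34.60°.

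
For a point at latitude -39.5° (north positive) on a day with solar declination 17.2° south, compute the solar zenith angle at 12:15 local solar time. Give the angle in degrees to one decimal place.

Hour angle H = 15° × (12.25 − 12) = 3.75°.
cos θ_z = sin(-39.5°) sin(-17.2°) + cos(-39.5°) cos(-17.2°) cos(3.75°) = 0.1881 + 0.7355 = 0.9236.
θ_z = arccos(0.9236) = 22.54°.

22.5°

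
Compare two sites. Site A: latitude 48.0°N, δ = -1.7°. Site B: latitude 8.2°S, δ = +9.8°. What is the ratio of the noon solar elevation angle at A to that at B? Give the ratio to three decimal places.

A: 90° − |48.0 − (-1.7)| = 40.30°.
B: 90° − |-8.2 − (9.8)| = 72.00°.
Ratio A/B = 40.3000 / 72.0000 = 0.5597.

0.560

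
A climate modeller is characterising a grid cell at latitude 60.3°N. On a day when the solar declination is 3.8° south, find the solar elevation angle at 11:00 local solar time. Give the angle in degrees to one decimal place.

24.8°

Hour angle H = 15° × (11 − 12) = -15.00°.
cos θ_z = sin(60.3°) sin(-3.8°) + cos(60.3°) cos(-3.8°) cos(-15.00°) = -0.0576 + 0.4775 = 0.4199.
θ_z = arccos(0.4199) = 65.17°, so the elevation is 90° − 65.17° = 24.83°.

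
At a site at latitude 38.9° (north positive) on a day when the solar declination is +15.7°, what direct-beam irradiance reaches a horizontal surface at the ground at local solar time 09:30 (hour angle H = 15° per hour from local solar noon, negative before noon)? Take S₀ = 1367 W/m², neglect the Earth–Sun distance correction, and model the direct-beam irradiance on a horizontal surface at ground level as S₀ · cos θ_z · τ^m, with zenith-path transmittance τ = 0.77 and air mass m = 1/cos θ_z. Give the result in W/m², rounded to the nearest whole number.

Hour angle H = 15° × (9.5 − 12) = -37.50°.
With φ = 38.9°, δ = 15.7°, H = -37.50°: sin φ sin δ = 0.1699, cos φ cos δ cos H = 0.5944, so cos θ_z = 0.7643.
Air mass m = 1/cos θ_z = 1/0.7643 = 1.308; τ^m = 0.77^1.308 = 0.7104.
Surface direct beam = 1367 × 0.7643 × 0.7104 = 742.22 W/m².

742 W/m²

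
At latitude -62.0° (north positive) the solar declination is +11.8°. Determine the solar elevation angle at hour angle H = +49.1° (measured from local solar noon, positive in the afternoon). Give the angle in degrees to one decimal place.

cos θ_z = sin(-62.0°) sin(11.8°) + cos(-62.0°) cos(11.8°) cos(49.10°) = -0.1806 + 0.3009 = 0.1203.
θ_z = arccos(0.1203) = 83.09°, so the elevation is 90° − 83.09° = 6.91°.

6.9°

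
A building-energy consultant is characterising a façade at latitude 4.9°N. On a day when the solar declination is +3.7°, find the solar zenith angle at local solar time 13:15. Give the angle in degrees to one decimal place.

18.7°

Hour angle H = 15° × (13.25 − 12) = 18.75°.
cos θ_z = sin(4.9°) sin(3.7°) + cos(4.9°) cos(3.7°) cos(18.75°) = 0.0055 + 0.9415 = 0.9470.
θ_z = arccos(0.9470) = 18.74°.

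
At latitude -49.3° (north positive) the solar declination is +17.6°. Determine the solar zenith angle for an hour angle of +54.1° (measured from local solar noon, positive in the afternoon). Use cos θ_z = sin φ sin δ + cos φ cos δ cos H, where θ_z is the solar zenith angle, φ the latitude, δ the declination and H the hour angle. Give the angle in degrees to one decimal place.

cos θ_z = sin φ sin δ + cos φ cos δ cos H = (-0.7581)(0.3024) + (0.6521)(0.9532)(0.5864) = 0.1352.
θ_z = arccos(0.1352) = 82.23°.

82.2°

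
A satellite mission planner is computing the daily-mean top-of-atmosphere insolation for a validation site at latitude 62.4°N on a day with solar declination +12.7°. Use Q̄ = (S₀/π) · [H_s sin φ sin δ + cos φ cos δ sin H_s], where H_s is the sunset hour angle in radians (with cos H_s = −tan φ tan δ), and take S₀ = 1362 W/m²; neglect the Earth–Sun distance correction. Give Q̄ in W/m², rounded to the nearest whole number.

The sunset hour angle satisfies cos H_s = −tan φ tan δ = -0.4311, giving H_s = 115.54°. In radians, H_s = 2.0166.
H_s sin φ sin δ = 2.0166 × 0.8862 × 0.2198 = 0.3928.
cos φ cos δ sin H_s = 0.4633 × 0.9755 × 0.9023 = 0.4078.
Q̄ = (1362/π) × (0.3928 + 0.4078) = 433.54 × 0.8006 = 347.09 W/m².

347 W/m²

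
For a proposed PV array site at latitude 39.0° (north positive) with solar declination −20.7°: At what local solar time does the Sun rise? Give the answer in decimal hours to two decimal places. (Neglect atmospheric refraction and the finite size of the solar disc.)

7.19 h

−tan φ tan δ = −(0.8098)(-0.3779) = 0.3060; H_s = arccos(0.3060) = 72.18°.
Sunrise is at 12 − H_s/15 = 12 − 4.812 = 7.188 h local solar time.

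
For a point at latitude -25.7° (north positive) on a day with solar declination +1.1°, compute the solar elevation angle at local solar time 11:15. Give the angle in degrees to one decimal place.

61.1°

Hour angle H = 15° × (11.25 − 12) = -11.25°.
cos θ_z = sin φ sin δ + cos φ cos δ cos H = (-0.4337)(0.0192) + (0.9011)(0.9998)(0.9808) = 0.8753.
θ_z = arccos(0.8753) = 28.92°, so the elevation is 90° − 28.92° = 61.08°.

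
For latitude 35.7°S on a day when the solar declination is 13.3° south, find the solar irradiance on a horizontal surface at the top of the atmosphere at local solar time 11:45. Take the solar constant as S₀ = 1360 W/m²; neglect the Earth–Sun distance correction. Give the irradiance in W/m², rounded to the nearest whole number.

Hour angle H = 15° × (11.75 − 12) = -3.75°.
cos θ_z = sin(-35.7°) sin(-13.3°) + cos(-35.7°) cos(-13.3°) cos(-3.75°) = 0.1342 + 0.7886 = 0.9228.
Top-of-atmosphere irradiance = S₀ cos θ_z = 1360 × 0.9228 = 1255.01 W/m².

1255 W/m²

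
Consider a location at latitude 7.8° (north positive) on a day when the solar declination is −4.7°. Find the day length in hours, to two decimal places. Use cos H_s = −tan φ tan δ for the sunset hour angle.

−tan φ tan δ = −(0.1370)(-0.0822) = 0.0113; H_s = arccos(0.0113) = 89.35°.
Day length = 2 H_s / 15° h⁻¹ = 178.70° / 15 = 11.913 h.

11.91 hours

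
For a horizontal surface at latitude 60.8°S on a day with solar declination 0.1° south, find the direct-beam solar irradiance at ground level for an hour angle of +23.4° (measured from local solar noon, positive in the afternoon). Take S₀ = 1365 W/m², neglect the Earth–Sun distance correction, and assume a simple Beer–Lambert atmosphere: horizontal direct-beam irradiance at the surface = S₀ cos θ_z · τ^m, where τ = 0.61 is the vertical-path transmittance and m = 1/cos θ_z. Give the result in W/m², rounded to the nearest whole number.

204 W/m²

cos θ_z = sin(-60.8°) sin(-0.1°) + cos(-60.8°) cos(-0.1°) cos(23.40°) = 0.0015 + 0.4477 = 0.4492.
Air mass m = 1/cos θ_z = 1/0.4492 = 2.226; τ^m = 0.61^2.226 = 0.3328.
Surface direct beam = 1365 × 0.4492 × 0.3328 = 204.06 W/m².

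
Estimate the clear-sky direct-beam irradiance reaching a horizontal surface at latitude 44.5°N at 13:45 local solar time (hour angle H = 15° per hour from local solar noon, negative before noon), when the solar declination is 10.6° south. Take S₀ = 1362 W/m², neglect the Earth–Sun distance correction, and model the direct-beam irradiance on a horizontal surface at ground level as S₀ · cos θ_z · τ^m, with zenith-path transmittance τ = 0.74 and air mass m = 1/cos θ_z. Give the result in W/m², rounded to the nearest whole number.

Hour angle H = 15° × (13.75 − 12) = 26.25°.
cos θ_z = sin(44.5°) sin(-10.6°) + cos(44.5°) cos(-10.6°) cos(26.25°) = -0.1289 + 0.6288 = 0.4999.
Air mass m = 1/cos θ_z = 1/0.4999 = 2.000; τ^m = 0.74^2.000 = 0.5476.
Surface direct beam = 1362 × 0.4999 × 0.5476 = 372.84 W/m².

373 W/m²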